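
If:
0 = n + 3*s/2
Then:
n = -3*s/2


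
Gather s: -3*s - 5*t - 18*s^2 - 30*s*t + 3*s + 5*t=-18*s^2 - 30*s*t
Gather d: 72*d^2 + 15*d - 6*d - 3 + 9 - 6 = 72*d^2 + 9*d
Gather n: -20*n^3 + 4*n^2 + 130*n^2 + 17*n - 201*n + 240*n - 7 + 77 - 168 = -20*n^3 + 134*n^2 + 56*n - 98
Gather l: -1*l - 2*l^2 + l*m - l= -2*l^2 + l*(m - 2)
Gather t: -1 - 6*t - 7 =-6*t - 8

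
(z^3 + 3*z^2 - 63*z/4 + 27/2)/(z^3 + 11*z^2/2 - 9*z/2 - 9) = (z - 3/2)/(z + 1)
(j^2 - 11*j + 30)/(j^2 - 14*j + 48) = (j - 5)/(j - 8)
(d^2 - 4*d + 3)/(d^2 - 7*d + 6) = (d - 3)/(d - 6)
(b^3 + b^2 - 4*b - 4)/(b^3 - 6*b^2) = (b^3 + b^2 - 4*b - 4)/(b^2*(b - 6))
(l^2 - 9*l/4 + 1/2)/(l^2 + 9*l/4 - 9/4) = (4*l^2 - 9*l + 2)/(4*l^2 + 9*l - 9)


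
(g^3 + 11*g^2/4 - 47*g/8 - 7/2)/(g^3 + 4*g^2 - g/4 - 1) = (4*g - 7)/(2*(2*g - 1))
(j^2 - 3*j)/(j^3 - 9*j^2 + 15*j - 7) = j*(j - 3)/(j^3 - 9*j^2 + 15*j - 7)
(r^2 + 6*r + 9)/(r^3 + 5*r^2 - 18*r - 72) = (r + 3)/(r^2 + 2*r - 24)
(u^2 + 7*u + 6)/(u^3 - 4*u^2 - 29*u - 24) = (u + 6)/(u^2 - 5*u - 24)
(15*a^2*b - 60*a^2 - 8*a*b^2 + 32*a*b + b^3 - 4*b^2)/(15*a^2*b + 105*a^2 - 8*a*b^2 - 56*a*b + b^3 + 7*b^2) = (b - 4)/(b + 7)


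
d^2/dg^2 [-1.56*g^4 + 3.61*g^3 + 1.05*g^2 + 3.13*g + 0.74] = -18.72*g^2 + 21.66*g + 2.1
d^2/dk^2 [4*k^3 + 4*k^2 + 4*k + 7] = 24*k + 8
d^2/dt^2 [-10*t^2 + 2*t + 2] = -20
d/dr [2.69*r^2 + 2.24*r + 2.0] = 5.38*r + 2.24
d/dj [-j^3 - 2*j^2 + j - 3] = -3*j^2 - 4*j + 1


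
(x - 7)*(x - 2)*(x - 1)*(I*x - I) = I*x^4 - 11*I*x^3 + 33*I*x^2 - 37*I*x + 14*I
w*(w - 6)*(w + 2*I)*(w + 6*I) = w^4 - 6*w^3 + 8*I*w^3 - 12*w^2 - 48*I*w^2 + 72*w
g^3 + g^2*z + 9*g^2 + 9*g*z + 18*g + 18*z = (g + 3)*(g + 6)*(g + z)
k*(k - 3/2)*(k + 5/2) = k^3 + k^2 - 15*k/4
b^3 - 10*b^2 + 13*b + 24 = (b - 8)*(b - 3)*(b + 1)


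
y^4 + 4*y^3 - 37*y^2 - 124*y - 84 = (y - 6)*(y + 1)*(y + 2)*(y + 7)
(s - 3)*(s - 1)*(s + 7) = s^3 + 3*s^2 - 25*s + 21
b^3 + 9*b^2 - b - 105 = (b - 3)*(b + 5)*(b + 7)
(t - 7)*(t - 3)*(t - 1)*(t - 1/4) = t^4 - 45*t^3/4 + 135*t^2/4 - 115*t/4 + 21/4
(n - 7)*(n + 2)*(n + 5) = n^3 - 39*n - 70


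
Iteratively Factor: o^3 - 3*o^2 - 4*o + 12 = (o - 2)*(o^2 - o - 6) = (o - 3)*(o - 2)*(o + 2)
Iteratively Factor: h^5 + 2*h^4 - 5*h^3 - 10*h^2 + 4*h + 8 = (h - 1)*(h^4 + 3*h^3 - 2*h^2 - 12*h - 8) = (h - 2)*(h - 1)*(h^3 + 5*h^2 + 8*h + 4) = (h - 2)*(h - 1)*(h + 2)*(h^2 + 3*h + 2) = (h - 2)*(h - 1)*(h + 1)*(h + 2)*(h + 2)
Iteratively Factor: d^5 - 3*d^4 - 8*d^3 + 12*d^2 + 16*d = (d + 1)*(d^4 - 4*d^3 - 4*d^2 + 16*d) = (d - 4)*(d + 1)*(d^3 - 4*d) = d*(d - 4)*(d + 1)*(d^2 - 4) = d*(d - 4)*(d + 1)*(d + 2)*(d - 2)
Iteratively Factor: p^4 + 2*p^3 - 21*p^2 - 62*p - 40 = (p + 1)*(p^3 + p^2 - 22*p - 40) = (p - 5)*(p + 1)*(p^2 + 6*p + 8) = (p - 5)*(p + 1)*(p + 2)*(p + 4)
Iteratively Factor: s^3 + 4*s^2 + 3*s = (s + 1)*(s^2 + 3*s) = (s + 1)*(s + 3)*(s)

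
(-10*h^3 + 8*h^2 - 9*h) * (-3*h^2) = 30*h^5 - 24*h^4 + 27*h^3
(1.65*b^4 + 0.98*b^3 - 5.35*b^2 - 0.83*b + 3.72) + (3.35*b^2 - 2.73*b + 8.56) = 1.65*b^4 + 0.98*b^3 - 2.0*b^2 - 3.56*b + 12.28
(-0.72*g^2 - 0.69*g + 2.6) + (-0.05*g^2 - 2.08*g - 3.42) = -0.77*g^2 - 2.77*g - 0.82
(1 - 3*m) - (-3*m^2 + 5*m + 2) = 3*m^2 - 8*m - 1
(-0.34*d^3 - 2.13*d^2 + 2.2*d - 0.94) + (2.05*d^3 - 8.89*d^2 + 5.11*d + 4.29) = 1.71*d^3 - 11.02*d^2 + 7.31*d + 3.35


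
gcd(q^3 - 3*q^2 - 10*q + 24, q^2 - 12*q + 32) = q - 4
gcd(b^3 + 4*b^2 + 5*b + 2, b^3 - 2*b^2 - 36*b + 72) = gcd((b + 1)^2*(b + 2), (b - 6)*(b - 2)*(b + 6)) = 1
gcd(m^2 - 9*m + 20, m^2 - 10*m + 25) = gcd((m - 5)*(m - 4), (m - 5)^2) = m - 5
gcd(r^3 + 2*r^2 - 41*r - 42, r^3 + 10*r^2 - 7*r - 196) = r + 7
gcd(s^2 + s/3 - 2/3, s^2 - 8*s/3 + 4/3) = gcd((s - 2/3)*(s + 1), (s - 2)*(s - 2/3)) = s - 2/3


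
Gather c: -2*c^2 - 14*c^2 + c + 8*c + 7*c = -16*c^2 + 16*c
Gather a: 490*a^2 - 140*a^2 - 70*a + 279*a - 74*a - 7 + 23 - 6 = 350*a^2 + 135*a + 10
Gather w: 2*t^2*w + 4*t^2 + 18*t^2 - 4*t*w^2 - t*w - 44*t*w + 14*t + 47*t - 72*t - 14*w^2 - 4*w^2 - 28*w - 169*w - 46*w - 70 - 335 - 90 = 22*t^2 - 11*t + w^2*(-4*t - 18) + w*(2*t^2 - 45*t - 243) - 495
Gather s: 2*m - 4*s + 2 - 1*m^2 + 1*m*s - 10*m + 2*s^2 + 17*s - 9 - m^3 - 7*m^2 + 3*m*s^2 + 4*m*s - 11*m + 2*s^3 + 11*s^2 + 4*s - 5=-m^3 - 8*m^2 - 19*m + 2*s^3 + s^2*(3*m + 13) + s*(5*m + 17) - 12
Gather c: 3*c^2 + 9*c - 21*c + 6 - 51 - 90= 3*c^2 - 12*c - 135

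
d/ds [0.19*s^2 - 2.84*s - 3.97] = 0.38*s - 2.84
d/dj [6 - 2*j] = -2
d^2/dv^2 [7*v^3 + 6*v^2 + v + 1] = 42*v + 12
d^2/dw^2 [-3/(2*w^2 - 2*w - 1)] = 12*(-2*w^2 + 2*w + 2*(2*w - 1)^2 + 1)/(-2*w^2 + 2*w + 1)^3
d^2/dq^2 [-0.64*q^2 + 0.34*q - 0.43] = -1.28000000000000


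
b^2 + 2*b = b*(b + 2)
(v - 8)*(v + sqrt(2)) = v^2 - 8*v + sqrt(2)*v - 8*sqrt(2)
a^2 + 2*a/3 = a*(a + 2/3)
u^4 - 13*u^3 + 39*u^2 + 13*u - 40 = (u - 8)*(u - 5)*(u - 1)*(u + 1)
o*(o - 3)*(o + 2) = o^3 - o^2 - 6*o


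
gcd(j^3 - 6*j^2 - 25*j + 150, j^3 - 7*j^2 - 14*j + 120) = j^2 - 11*j + 30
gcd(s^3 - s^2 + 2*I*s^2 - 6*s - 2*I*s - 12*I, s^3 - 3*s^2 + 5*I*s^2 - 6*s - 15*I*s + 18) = s^2 + s*(-3 + 2*I) - 6*I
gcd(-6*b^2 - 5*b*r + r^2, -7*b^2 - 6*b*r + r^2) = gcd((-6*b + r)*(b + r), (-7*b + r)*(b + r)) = b + r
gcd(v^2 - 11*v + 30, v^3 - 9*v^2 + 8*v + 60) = v^2 - 11*v + 30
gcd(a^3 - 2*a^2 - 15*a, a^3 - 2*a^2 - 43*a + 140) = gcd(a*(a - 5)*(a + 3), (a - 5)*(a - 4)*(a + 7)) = a - 5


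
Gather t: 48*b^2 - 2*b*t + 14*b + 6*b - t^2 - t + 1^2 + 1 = 48*b^2 + 20*b - t^2 + t*(-2*b - 1) + 2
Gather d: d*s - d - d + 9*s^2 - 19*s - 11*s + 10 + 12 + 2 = d*(s - 2) + 9*s^2 - 30*s + 24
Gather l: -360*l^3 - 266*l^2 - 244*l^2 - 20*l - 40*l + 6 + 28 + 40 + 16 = -360*l^3 - 510*l^2 - 60*l + 90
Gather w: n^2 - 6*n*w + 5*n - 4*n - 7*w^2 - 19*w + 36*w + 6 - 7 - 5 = n^2 + n - 7*w^2 + w*(17 - 6*n) - 6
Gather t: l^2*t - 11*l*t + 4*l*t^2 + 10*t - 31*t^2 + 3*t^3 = 3*t^3 + t^2*(4*l - 31) + t*(l^2 - 11*l + 10)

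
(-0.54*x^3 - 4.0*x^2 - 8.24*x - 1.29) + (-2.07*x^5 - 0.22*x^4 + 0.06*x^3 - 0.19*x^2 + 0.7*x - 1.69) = -2.07*x^5 - 0.22*x^4 - 0.48*x^3 - 4.19*x^2 - 7.54*x - 2.98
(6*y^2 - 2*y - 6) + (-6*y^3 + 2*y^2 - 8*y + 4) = -6*y^3 + 8*y^2 - 10*y - 2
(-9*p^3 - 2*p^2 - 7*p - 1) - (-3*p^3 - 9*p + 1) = -6*p^3 - 2*p^2 + 2*p - 2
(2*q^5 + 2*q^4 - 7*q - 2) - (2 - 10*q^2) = 2*q^5 + 2*q^4 + 10*q^2 - 7*q - 4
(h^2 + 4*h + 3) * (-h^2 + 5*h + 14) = -h^4 + h^3 + 31*h^2 + 71*h + 42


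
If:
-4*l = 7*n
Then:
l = -7*n/4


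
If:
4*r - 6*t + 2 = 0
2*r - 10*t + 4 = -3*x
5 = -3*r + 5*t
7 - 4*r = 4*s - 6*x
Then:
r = 10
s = 59/4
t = 7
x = 46/3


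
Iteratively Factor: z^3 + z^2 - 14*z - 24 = (z + 2)*(z^2 - z - 12) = (z - 4)*(z + 2)*(z + 3)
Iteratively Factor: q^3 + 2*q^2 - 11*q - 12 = (q + 4)*(q^2 - 2*q - 3) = (q + 1)*(q + 4)*(q - 3)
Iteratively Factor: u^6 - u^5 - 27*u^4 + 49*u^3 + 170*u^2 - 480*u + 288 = (u - 3)*(u^5 + 2*u^4 - 21*u^3 - 14*u^2 + 128*u - 96) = (u - 3)*(u + 4)*(u^4 - 2*u^3 - 13*u^2 + 38*u - 24) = (u - 3)^2*(u + 4)*(u^3 + u^2 - 10*u + 8) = (u - 3)^2*(u - 2)*(u + 4)*(u^2 + 3*u - 4) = (u - 3)^2*(u - 2)*(u + 4)^2*(u - 1)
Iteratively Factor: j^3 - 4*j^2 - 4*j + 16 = (j - 2)*(j^2 - 2*j - 8) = (j - 4)*(j - 2)*(j + 2)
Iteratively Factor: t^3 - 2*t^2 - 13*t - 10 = (t + 2)*(t^2 - 4*t - 5) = (t - 5)*(t + 2)*(t + 1)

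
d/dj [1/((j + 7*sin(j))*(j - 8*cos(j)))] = (-(j + 7*sin(j))*(8*sin(j) + 1) - (j - 8*cos(j))*(7*cos(j) + 1))/((j + 7*sin(j))^2*(j - 8*cos(j))^2)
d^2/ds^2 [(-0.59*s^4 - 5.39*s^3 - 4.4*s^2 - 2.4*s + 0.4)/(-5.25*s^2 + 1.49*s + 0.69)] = (32.52375*s^6 - 27.6916499999998*s^5 - 4.96449599999994*s^4 + 273.826492*s^3 + 66.103542*s^2 + 86.335074*s - 5.41928)/(144.703125*s^6 - 123.204375*s^5 - 22.0878*s^4 + 29.077201*s^3 + 2.902968*s^2 - 2.128167*s - 0.328509)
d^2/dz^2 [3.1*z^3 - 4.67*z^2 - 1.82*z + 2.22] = 18.6*z - 9.34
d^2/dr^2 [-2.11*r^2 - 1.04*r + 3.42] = -4.22000000000000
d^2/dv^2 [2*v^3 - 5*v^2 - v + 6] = 12*v - 10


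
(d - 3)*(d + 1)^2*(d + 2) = d^4 + d^3 - 7*d^2 - 13*d - 6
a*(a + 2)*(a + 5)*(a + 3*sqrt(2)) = a^4 + 3*sqrt(2)*a^3 + 7*a^3 + 10*a^2 + 21*sqrt(2)*a^2 + 30*sqrt(2)*a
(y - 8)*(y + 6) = y^2 - 2*y - 48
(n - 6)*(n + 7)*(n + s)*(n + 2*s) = n^4 + 3*n^3*s + n^3 + 2*n^2*s^2 + 3*n^2*s - 42*n^2 + 2*n*s^2 - 126*n*s - 84*s^2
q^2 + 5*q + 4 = (q + 1)*(q + 4)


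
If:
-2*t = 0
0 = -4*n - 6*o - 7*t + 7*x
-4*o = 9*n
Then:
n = -14*x/19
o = 63*x/38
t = 0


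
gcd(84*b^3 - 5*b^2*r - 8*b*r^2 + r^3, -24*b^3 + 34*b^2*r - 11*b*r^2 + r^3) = -4*b + r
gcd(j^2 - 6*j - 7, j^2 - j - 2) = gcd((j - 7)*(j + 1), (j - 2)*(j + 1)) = j + 1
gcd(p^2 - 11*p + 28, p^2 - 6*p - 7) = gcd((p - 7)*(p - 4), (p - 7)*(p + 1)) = p - 7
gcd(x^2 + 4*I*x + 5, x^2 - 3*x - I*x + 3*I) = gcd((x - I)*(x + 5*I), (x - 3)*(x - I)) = x - I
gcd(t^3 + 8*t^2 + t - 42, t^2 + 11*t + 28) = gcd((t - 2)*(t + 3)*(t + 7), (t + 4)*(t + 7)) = t + 7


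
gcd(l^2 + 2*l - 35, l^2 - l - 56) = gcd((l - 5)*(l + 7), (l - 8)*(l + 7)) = l + 7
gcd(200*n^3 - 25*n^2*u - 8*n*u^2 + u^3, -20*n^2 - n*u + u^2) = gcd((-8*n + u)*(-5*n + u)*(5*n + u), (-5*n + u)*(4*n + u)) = -5*n + u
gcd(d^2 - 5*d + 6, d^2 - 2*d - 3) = d - 3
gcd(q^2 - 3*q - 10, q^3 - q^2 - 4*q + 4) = q + 2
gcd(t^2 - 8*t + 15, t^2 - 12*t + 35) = t - 5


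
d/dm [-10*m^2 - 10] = -20*m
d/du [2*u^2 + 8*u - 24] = 4*u + 8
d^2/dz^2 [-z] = 0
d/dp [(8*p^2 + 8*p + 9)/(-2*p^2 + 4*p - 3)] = 12*(4*p^2 - p - 5)/(4*p^4 - 16*p^3 + 28*p^2 - 24*p + 9)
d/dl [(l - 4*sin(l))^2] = -2*(l - 4*sin(l))*(4*cos(l) - 1)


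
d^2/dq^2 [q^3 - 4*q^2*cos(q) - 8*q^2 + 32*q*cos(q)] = 4*q^2*cos(q) + 16*q*sin(q) - 32*q*cos(q) + 6*q - 64*sin(q) - 8*cos(q) - 16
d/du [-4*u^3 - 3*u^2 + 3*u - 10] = -12*u^2 - 6*u + 3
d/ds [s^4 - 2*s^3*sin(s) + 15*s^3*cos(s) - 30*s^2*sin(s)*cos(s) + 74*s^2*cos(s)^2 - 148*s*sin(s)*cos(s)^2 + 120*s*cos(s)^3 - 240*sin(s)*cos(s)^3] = -15*s^3*sin(s) - 2*s^3*cos(s) + 4*s^3 - 6*s^2*sin(s) - 74*s^2*sin(2*s) + 45*s^2*cos(s) - 30*s^2*cos(2*s) - 90*s*sin(s) - 30*s*sin(2*s) - 90*s*sin(3*s) - 37*s*cos(s) + 74*s*cos(2*s) - 111*s*cos(3*s) + 74*s - 37*sin(s) - 37*sin(3*s) + 90*cos(s) - 240*cos(2*s)^2 - 120*cos(2*s) + 30*cos(3*s) + 120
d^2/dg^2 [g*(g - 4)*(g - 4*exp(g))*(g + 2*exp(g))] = -2*g^3*exp(g) - 32*g^2*exp(2*g) - 4*g^2*exp(g) + 12*g^2 + 64*g*exp(2*g) + 20*g*exp(g) - 24*g + 112*exp(2*g) + 16*exp(g)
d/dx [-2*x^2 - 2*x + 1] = -4*x - 2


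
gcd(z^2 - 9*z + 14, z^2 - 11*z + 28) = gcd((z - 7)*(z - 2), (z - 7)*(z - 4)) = z - 7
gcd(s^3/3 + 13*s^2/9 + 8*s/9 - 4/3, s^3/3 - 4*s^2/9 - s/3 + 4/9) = 1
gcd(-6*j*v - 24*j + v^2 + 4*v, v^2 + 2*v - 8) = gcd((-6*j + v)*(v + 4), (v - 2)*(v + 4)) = v + 4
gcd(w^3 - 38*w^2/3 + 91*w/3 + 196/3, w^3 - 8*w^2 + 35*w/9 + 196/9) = w^2 - 17*w/3 - 28/3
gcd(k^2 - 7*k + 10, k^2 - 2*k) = k - 2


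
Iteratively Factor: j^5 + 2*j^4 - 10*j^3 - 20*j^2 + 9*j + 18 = (j - 3)*(j^4 + 5*j^3 + 5*j^2 - 5*j - 6) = (j - 3)*(j + 3)*(j^3 + 2*j^2 - j - 2) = (j - 3)*(j + 1)*(j + 3)*(j^2 + j - 2) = (j - 3)*(j + 1)*(j + 2)*(j + 3)*(j - 1)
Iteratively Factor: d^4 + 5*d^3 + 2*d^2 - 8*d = (d)*(d^3 + 5*d^2 + 2*d - 8) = d*(d - 1)*(d^2 + 6*d + 8) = d*(d - 1)*(d + 4)*(d + 2)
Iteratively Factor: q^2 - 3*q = (q - 3)*(q)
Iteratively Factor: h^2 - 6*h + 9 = (h - 3)*(h - 3)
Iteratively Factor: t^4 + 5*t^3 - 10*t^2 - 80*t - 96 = (t + 2)*(t^3 + 3*t^2 - 16*t - 48) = (t - 4)*(t + 2)*(t^2 + 7*t + 12) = (t - 4)*(t + 2)*(t + 4)*(t + 3)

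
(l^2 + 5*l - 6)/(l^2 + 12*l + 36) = (l - 1)/(l + 6)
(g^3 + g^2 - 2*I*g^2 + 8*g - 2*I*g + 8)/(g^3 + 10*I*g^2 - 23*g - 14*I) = (g^2 + g*(1 - 4*I) - 4*I)/(g^2 + 8*I*g - 7)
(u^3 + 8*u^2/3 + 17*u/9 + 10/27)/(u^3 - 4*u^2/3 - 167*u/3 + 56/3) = (27*u^3 + 72*u^2 + 51*u + 10)/(9*(3*u^3 - 4*u^2 - 167*u + 56))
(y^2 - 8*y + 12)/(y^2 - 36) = (y - 2)/(y + 6)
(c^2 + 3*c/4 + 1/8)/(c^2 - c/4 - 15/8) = (8*c^2 + 6*c + 1)/(8*c^2 - 2*c - 15)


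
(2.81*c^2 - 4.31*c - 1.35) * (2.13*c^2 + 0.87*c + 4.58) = 5.9853*c^4 - 6.7356*c^3 + 6.2446*c^2 - 20.9143*c - 6.183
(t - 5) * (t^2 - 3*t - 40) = t^3 - 8*t^2 - 25*t + 200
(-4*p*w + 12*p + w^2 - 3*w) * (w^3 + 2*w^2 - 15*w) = -4*p*w^4 + 4*p*w^3 + 84*p*w^2 - 180*p*w + w^5 - w^4 - 21*w^3 + 45*w^2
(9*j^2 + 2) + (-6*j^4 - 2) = -6*j^4 + 9*j^2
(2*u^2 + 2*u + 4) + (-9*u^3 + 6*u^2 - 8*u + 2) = -9*u^3 + 8*u^2 - 6*u + 6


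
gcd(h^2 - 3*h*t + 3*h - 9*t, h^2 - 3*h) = 1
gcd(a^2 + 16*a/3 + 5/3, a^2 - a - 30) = a + 5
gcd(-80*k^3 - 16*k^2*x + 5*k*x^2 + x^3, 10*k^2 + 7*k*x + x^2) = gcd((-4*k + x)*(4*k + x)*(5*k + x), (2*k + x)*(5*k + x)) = 5*k + x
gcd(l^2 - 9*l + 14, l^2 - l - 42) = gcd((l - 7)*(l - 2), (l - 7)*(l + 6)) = l - 7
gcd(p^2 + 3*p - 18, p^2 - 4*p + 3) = p - 3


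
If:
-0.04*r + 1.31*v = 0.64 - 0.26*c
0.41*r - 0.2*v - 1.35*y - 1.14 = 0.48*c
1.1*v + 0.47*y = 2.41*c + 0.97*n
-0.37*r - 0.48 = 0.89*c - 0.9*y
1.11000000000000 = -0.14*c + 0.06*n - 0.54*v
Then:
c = -9.39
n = 44.51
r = 97.33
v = 5.32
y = 31.27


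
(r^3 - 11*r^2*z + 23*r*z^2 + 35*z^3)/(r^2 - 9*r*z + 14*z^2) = (-r^2 + 4*r*z + 5*z^2)/(-r + 2*z)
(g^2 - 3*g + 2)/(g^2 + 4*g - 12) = (g - 1)/(g + 6)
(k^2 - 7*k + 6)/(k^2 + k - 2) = (k - 6)/(k + 2)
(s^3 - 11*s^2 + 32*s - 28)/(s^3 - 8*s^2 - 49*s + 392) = (s^2 - 4*s + 4)/(s^2 - s - 56)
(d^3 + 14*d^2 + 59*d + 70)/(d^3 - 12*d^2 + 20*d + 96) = (d^2 + 12*d + 35)/(d^2 - 14*d + 48)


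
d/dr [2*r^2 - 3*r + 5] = 4*r - 3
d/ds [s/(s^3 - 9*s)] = -2*s/(s^2 - 9)^2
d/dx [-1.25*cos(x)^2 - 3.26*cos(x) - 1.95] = (2.5*cos(x) + 3.26)*sin(x)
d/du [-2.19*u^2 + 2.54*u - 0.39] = 2.54 - 4.38*u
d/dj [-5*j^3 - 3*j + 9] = -15*j^2 - 3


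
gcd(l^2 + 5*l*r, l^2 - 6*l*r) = l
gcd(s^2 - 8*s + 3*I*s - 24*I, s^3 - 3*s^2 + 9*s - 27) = s + 3*I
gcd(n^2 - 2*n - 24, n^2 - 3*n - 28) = n + 4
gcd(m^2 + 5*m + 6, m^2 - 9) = m + 3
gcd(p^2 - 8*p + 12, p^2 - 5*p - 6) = p - 6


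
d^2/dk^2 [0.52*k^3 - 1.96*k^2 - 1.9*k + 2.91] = 3.12*k - 3.92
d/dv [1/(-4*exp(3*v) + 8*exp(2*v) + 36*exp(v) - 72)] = (3*exp(2*v) - 4*exp(v) - 9)*exp(v)/(4*(exp(3*v) - 2*exp(2*v) - 9*exp(v) + 18)^2)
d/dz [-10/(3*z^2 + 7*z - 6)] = 10*(6*z + 7)/(3*z^2 + 7*z - 6)^2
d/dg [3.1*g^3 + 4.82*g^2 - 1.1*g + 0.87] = 9.3*g^2 + 9.64*g - 1.1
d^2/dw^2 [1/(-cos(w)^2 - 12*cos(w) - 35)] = (4*sin(w)^4 - 6*sin(w)^2 - 465*cos(w) + 9*cos(3*w) - 216)/((cos(w) + 5)^3*(cos(w) + 7)^3)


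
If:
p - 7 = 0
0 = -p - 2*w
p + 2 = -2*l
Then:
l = -9/2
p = 7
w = -7/2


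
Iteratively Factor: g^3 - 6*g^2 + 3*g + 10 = (g - 2)*(g^2 - 4*g - 5) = (g - 2)*(g + 1)*(g - 5)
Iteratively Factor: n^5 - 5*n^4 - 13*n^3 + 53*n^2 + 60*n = (n - 5)*(n^4 - 13*n^2 - 12*n) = (n - 5)*(n + 3)*(n^3 - 3*n^2 - 4*n) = (n - 5)*(n + 1)*(n + 3)*(n^2 - 4*n) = (n - 5)*(n - 4)*(n + 1)*(n + 3)*(n)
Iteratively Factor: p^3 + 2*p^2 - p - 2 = (p - 1)*(p^2 + 3*p + 2) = (p - 1)*(p + 2)*(p + 1)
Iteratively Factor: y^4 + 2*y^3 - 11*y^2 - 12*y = (y - 3)*(y^3 + 5*y^2 + 4*y) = (y - 3)*(y + 4)*(y^2 + y) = (y - 3)*(y + 1)*(y + 4)*(y)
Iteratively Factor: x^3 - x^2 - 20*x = (x)*(x^2 - x - 20) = x*(x + 4)*(x - 5)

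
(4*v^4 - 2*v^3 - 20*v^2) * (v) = 4*v^5 - 2*v^4 - 20*v^3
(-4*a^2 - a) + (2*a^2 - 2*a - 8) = -2*a^2 - 3*a - 8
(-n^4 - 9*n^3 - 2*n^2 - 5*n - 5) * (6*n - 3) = -6*n^5 - 51*n^4 + 15*n^3 - 24*n^2 - 15*n + 15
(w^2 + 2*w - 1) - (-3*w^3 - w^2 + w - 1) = 3*w^3 + 2*w^2 + w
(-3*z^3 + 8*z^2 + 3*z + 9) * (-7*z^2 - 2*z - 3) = 21*z^5 - 50*z^4 - 28*z^3 - 93*z^2 - 27*z - 27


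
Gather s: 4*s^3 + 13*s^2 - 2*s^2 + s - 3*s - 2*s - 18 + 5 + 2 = 4*s^3 + 11*s^2 - 4*s - 11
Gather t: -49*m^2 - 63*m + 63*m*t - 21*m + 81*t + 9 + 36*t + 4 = -49*m^2 - 84*m + t*(63*m + 117) + 13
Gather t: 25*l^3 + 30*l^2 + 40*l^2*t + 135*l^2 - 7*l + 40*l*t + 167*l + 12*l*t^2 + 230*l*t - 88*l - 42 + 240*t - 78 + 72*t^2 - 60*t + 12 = 25*l^3 + 165*l^2 + 72*l + t^2*(12*l + 72) + t*(40*l^2 + 270*l + 180) - 108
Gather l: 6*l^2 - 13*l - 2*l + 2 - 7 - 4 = 6*l^2 - 15*l - 9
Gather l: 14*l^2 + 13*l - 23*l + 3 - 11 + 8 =14*l^2 - 10*l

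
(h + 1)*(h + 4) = h^2 + 5*h + 4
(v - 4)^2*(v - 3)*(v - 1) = v^4 - 12*v^3 + 51*v^2 - 88*v + 48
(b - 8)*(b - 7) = b^2 - 15*b + 56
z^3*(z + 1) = z^4 + z^3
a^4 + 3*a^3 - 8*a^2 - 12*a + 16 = (a - 2)*(a - 1)*(a + 2)*(a + 4)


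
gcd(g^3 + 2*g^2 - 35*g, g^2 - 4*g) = g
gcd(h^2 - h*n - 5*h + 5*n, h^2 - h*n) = h - n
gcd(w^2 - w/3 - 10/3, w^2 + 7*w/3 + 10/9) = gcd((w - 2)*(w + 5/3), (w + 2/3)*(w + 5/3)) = w + 5/3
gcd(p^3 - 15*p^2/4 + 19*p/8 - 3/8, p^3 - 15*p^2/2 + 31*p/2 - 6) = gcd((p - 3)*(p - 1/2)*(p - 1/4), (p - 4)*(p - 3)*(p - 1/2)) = p^2 - 7*p/2 + 3/2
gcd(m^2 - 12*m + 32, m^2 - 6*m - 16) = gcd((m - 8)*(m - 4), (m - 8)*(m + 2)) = m - 8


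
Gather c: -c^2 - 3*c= -c^2 - 3*c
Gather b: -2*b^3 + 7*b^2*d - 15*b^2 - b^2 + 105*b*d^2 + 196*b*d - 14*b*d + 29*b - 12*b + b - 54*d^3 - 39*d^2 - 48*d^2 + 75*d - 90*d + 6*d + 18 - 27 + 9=-2*b^3 + b^2*(7*d - 16) + b*(105*d^2 + 182*d + 18) - 54*d^3 - 87*d^2 - 9*d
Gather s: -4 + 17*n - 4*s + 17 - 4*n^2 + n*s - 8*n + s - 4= -4*n^2 + 9*n + s*(n - 3) + 9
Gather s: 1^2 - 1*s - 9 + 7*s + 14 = 6*s + 6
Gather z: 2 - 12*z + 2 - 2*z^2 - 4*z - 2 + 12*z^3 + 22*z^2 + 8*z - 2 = 12*z^3 + 20*z^2 - 8*z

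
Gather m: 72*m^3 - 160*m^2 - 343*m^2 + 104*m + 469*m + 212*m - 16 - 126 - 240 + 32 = 72*m^3 - 503*m^2 + 785*m - 350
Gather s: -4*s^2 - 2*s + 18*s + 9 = -4*s^2 + 16*s + 9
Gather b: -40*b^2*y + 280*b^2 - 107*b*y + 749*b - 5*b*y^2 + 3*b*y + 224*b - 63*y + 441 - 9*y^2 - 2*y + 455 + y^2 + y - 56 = b^2*(280 - 40*y) + b*(-5*y^2 - 104*y + 973) - 8*y^2 - 64*y + 840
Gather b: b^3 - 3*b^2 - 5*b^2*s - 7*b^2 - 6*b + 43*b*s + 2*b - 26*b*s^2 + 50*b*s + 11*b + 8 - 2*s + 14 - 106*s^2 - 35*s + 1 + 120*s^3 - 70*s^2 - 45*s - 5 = b^3 + b^2*(-5*s - 10) + b*(-26*s^2 + 93*s + 7) + 120*s^3 - 176*s^2 - 82*s + 18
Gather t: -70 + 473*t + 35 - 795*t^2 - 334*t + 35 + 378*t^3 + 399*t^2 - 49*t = 378*t^3 - 396*t^2 + 90*t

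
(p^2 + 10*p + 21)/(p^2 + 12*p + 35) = (p + 3)/(p + 5)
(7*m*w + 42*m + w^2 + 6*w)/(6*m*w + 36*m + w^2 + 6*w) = (7*m + w)/(6*m + w)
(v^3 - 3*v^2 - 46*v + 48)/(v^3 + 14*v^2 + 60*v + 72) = (v^2 - 9*v + 8)/(v^2 + 8*v + 12)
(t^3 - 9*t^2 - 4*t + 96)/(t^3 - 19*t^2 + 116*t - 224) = (t + 3)/(t - 7)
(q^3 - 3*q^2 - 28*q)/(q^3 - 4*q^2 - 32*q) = (q - 7)/(q - 8)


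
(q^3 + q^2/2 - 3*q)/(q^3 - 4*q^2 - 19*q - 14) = q*(2*q - 3)/(2*(q^2 - 6*q - 7))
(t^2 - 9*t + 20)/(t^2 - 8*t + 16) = (t - 5)/(t - 4)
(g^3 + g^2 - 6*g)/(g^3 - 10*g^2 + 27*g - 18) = g*(g^2 + g - 6)/(g^3 - 10*g^2 + 27*g - 18)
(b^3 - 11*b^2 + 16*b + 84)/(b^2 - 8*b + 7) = (b^2 - 4*b - 12)/(b - 1)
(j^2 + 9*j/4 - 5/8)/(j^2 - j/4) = (j + 5/2)/j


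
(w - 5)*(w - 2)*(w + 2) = w^3 - 5*w^2 - 4*w + 20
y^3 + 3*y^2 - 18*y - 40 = (y - 4)*(y + 2)*(y + 5)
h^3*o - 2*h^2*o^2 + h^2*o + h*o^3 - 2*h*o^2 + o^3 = (h - o)^2*(h*o + o)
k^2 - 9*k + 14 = (k - 7)*(k - 2)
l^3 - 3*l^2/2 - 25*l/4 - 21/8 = (l - 7/2)*(l + 1/2)*(l + 3/2)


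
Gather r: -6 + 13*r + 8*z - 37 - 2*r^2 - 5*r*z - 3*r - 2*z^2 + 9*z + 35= -2*r^2 + r*(10 - 5*z) - 2*z^2 + 17*z - 8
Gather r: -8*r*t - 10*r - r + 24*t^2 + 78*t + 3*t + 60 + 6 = r*(-8*t - 11) + 24*t^2 + 81*t + 66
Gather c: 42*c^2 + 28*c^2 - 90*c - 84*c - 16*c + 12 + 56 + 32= 70*c^2 - 190*c + 100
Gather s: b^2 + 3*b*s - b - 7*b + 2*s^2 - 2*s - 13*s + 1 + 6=b^2 - 8*b + 2*s^2 + s*(3*b - 15) + 7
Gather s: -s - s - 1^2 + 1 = -2*s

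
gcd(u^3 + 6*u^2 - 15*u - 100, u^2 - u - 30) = u + 5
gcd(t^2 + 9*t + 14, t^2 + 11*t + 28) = t + 7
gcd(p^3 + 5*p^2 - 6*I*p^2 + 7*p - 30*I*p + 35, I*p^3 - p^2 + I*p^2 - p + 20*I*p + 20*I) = 1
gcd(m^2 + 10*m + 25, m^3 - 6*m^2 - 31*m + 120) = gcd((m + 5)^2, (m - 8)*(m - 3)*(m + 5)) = m + 5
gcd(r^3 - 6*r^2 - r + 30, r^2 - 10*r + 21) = r - 3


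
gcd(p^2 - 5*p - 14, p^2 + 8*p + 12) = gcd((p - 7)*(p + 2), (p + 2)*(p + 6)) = p + 2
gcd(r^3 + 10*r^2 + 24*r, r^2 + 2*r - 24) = r + 6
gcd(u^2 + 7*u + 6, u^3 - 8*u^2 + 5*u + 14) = u + 1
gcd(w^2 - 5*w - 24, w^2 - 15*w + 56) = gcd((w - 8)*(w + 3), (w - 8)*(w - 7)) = w - 8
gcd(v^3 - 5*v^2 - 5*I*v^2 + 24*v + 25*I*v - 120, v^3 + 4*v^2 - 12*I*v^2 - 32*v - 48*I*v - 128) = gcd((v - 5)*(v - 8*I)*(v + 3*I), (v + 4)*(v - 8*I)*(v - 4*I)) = v - 8*I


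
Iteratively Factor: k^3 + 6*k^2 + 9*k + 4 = (k + 1)*(k^2 + 5*k + 4) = (k + 1)^2*(k + 4)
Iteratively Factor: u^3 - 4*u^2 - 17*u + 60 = (u - 5)*(u^2 + u - 12) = (u - 5)*(u + 4)*(u - 3)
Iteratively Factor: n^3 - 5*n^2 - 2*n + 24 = (n - 4)*(n^2 - n - 6) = (n - 4)*(n + 2)*(n - 3)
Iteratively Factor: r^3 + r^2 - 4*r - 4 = (r + 2)*(r^2 - r - 2) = (r + 1)*(r + 2)*(r - 2)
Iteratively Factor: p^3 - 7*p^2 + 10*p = (p)*(p^2 - 7*p + 10) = p*(p - 5)*(p - 2)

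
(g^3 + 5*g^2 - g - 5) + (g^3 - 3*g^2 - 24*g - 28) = 2*g^3 + 2*g^2 - 25*g - 33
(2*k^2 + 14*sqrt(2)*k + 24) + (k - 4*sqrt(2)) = 2*k^2 + k + 14*sqrt(2)*k - 4*sqrt(2) + 24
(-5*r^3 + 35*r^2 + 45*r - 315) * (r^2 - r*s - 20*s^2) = -5*r^5 + 5*r^4*s + 35*r^4 + 100*r^3*s^2 - 35*r^3*s + 45*r^3 - 700*r^2*s^2 - 45*r^2*s - 315*r^2 - 900*r*s^2 + 315*r*s + 6300*s^2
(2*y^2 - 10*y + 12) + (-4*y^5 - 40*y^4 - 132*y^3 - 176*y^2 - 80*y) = -4*y^5 - 40*y^4 - 132*y^3 - 174*y^2 - 90*y + 12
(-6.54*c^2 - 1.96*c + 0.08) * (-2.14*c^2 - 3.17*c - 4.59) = 13.9956*c^4 + 24.9262*c^3 + 36.0606*c^2 + 8.7428*c - 0.3672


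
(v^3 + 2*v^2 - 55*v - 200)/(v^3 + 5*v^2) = 1 - 3/v - 40/v^2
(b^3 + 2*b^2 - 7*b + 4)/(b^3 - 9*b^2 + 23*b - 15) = (b^2 + 3*b - 4)/(b^2 - 8*b + 15)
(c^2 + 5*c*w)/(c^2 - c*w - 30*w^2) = c/(c - 6*w)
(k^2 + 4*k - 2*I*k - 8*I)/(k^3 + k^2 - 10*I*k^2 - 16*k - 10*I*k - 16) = (k + 4)/(k^2 + k*(1 - 8*I) - 8*I)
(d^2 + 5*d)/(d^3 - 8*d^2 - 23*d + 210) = d/(d^2 - 13*d + 42)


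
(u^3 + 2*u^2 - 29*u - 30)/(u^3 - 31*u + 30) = (u + 1)/(u - 1)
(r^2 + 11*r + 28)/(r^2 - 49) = (r + 4)/(r - 7)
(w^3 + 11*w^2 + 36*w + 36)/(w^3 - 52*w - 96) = (w + 3)/(w - 8)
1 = 1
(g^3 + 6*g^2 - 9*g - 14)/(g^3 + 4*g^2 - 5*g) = (g^3 + 6*g^2 - 9*g - 14)/(g*(g^2 + 4*g - 5))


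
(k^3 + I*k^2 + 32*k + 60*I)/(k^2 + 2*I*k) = k - I + 30/k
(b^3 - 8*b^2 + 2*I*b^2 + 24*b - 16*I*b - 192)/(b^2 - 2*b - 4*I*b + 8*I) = (b^2 + b*(-8 + 6*I) - 48*I)/(b - 2)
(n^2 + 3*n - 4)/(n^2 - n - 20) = (n - 1)/(n - 5)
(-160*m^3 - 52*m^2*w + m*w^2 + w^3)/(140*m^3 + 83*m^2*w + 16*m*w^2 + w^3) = (-8*m + w)/(7*m + w)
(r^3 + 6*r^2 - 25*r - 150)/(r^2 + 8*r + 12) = (r^2 - 25)/(r + 2)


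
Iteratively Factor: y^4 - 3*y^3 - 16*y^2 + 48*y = (y - 4)*(y^3 + y^2 - 12*y) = y*(y - 4)*(y^2 + y - 12) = y*(y - 4)*(y + 4)*(y - 3)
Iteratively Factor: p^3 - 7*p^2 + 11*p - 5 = (p - 1)*(p^2 - 6*p + 5) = (p - 5)*(p - 1)*(p - 1)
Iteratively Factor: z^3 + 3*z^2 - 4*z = (z)*(z^2 + 3*z - 4) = z*(z + 4)*(z - 1)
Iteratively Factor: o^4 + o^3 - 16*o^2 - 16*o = (o + 1)*(o^3 - 16*o) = o*(o + 1)*(o^2 - 16) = o*(o - 4)*(o + 1)*(o + 4)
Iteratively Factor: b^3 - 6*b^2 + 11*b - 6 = (b - 1)*(b^2 - 5*b + 6) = (b - 3)*(b - 1)*(b - 2)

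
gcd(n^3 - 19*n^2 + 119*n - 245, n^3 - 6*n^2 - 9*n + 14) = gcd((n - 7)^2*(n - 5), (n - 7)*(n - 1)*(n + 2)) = n - 7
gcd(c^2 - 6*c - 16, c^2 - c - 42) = 1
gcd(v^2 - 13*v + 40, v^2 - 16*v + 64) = v - 8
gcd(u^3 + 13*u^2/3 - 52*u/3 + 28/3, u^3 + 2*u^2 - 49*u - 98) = u + 7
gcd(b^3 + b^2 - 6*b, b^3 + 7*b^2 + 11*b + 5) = 1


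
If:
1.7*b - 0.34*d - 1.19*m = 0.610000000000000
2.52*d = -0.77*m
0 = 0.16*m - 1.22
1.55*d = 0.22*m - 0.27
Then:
No Solution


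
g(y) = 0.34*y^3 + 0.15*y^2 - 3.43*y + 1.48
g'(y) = 1.02*y^2 + 0.3*y - 3.43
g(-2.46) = 5.76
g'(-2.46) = 2.00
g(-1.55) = 5.89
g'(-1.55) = -1.44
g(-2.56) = 5.54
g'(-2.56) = 2.49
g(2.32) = -1.42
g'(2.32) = 2.76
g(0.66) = -0.62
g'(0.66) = -2.79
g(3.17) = 2.94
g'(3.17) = 7.77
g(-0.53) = 3.29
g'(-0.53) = -3.30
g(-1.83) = 6.18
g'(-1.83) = -0.56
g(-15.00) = -1060.82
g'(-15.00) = 221.57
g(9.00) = 230.62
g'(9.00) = 81.89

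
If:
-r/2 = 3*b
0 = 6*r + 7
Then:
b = 7/36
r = -7/6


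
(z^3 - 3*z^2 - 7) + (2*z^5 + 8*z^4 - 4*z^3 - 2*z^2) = 2*z^5 + 8*z^4 - 3*z^3 - 5*z^2 - 7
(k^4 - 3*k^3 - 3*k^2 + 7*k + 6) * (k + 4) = k^5 + k^4 - 15*k^3 - 5*k^2 + 34*k + 24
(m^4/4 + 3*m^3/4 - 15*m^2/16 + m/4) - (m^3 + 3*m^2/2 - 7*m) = m^4/4 - m^3/4 - 39*m^2/16 + 29*m/4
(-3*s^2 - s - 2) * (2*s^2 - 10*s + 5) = -6*s^4 + 28*s^3 - 9*s^2 + 15*s - 10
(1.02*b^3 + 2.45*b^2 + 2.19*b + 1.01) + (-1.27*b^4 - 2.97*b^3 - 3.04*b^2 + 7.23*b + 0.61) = -1.27*b^4 - 1.95*b^3 - 0.59*b^2 + 9.42*b + 1.62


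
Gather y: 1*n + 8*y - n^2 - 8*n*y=-n^2 + n + y*(8 - 8*n)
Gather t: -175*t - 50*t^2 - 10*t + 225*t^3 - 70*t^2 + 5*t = 225*t^3 - 120*t^2 - 180*t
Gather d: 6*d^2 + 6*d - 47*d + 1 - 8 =6*d^2 - 41*d - 7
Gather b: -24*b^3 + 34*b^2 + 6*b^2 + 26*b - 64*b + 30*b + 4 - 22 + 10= -24*b^3 + 40*b^2 - 8*b - 8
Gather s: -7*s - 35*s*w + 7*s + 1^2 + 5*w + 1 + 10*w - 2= -35*s*w + 15*w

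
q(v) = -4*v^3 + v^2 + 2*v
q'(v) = -12*v^2 + 2*v + 2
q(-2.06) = 35.09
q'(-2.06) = -53.04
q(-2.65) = 76.16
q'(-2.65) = -87.57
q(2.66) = -62.89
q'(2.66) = -77.59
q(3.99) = -230.18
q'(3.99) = -181.06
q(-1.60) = 15.74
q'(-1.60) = -31.92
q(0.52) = 0.75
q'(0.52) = -0.20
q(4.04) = -239.36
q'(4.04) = -185.78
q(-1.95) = 29.56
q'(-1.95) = -47.53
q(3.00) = -93.00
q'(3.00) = -100.00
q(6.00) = -816.00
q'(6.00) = -418.00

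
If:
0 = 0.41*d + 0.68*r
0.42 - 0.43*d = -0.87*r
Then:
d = 0.44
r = -0.27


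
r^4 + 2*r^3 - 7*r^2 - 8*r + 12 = (r - 2)*(r - 1)*(r + 2)*(r + 3)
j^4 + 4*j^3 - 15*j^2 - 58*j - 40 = (j - 4)*(j + 1)*(j + 2)*(j + 5)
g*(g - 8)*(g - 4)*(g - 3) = g^4 - 15*g^3 + 68*g^2 - 96*g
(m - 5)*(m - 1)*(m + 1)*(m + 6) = m^4 + m^3 - 31*m^2 - m + 30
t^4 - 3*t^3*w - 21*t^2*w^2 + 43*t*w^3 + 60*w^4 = (t - 5*w)*(t - 3*w)*(t + w)*(t + 4*w)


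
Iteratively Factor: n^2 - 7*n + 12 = (n - 3)*(n - 4)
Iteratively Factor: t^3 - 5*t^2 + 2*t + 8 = (t + 1)*(t^2 - 6*t + 8) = (t - 4)*(t + 1)*(t - 2)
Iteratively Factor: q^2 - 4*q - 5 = (q + 1)*(q - 5)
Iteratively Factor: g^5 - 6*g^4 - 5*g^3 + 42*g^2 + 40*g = (g)*(g^4 - 6*g^3 - 5*g^2 + 42*g + 40) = g*(g + 1)*(g^3 - 7*g^2 + 2*g + 40) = g*(g - 5)*(g + 1)*(g^2 - 2*g - 8) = g*(g - 5)*(g + 1)*(g + 2)*(g - 4)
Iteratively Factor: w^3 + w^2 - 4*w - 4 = (w - 2)*(w^2 + 3*w + 2) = (w - 2)*(w + 2)*(w + 1)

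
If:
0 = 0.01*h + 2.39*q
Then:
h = -239.0*q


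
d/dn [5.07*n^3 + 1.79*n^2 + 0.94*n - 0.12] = 15.21*n^2 + 3.58*n + 0.94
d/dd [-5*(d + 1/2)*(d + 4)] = -10*d - 45/2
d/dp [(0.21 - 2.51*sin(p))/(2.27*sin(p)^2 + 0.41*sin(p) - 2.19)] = (5.6977*sin(p)^2 - 0.9534*sin(p) + 5.4108)*cos(p)/(5.1529*sin(p)^4 + 1.8614*sin(p)^3 - 9.7745*sin(p)^2 - 1.7958*sin(p) + 4.7961)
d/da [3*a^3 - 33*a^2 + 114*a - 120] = 9*a^2 - 66*a + 114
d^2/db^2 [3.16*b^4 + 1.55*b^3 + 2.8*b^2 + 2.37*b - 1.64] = 37.92*b^2 + 9.3*b + 5.6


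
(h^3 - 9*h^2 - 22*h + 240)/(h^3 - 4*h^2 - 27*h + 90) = (h - 8)/(h - 3)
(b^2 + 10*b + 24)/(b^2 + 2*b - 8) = (b + 6)/(b - 2)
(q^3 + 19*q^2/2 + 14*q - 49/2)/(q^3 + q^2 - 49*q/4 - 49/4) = 2*(q^2 + 6*q - 7)/(2*q^2 - 5*q - 7)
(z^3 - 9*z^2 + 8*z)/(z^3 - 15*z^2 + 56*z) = (z - 1)/(z - 7)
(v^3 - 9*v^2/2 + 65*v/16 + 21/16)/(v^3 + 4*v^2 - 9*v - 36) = (16*v^2 - 24*v - 7)/(16*(v^2 + 7*v + 12))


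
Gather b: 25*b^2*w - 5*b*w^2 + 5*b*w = 25*b^2*w + b*(-5*w^2 + 5*w)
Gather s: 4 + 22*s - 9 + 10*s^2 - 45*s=10*s^2 - 23*s - 5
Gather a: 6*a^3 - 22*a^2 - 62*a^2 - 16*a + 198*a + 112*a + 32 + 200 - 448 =6*a^3 - 84*a^2 + 294*a - 216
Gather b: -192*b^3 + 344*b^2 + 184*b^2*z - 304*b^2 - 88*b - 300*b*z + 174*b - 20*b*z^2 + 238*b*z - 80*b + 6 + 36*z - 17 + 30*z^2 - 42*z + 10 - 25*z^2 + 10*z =-192*b^3 + b^2*(184*z + 40) + b*(-20*z^2 - 62*z + 6) + 5*z^2 + 4*z - 1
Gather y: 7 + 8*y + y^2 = y^2 + 8*y + 7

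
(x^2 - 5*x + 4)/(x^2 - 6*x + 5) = (x - 4)/(x - 5)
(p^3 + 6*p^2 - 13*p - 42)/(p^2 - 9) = (p^2 + 9*p + 14)/(p + 3)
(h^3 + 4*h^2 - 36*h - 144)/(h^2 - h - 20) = (h^2 - 36)/(h - 5)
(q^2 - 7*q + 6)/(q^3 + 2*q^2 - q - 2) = (q - 6)/(q^2 + 3*q + 2)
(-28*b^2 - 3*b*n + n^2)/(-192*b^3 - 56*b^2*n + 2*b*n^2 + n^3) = (7*b - n)/(48*b^2 + 2*b*n - n^2)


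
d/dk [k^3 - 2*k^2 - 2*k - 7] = 3*k^2 - 4*k - 2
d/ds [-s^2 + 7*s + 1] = 7 - 2*s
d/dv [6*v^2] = 12*v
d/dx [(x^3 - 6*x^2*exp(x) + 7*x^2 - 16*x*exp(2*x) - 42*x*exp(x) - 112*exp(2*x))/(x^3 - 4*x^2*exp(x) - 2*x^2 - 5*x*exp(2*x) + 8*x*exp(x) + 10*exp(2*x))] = (-(-x^3 + 6*x^2*exp(x) - 7*x^2 + 16*x*exp(2*x) + 42*x*exp(x) + 112*exp(2*x))*(4*x^2*exp(x) - 3*x^2 + 10*x*exp(2*x) + 4*x - 15*exp(2*x) - 8*exp(x)) + (x^3 - 4*x^2*exp(x) - 2*x^2 - 5*x*exp(2*x) + 8*x*exp(x) + 10*exp(2*x))*(-6*x^2*exp(x) + 3*x^2 - 32*x*exp(2*x) - 54*x*exp(x) + 14*x - 240*exp(2*x) - 42*exp(x)))/(x^3 - 4*x^2*exp(x) - 2*x^2 - 5*x*exp(2*x) + 8*x*exp(x) + 10*exp(2*x))^2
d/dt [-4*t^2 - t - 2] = -8*t - 1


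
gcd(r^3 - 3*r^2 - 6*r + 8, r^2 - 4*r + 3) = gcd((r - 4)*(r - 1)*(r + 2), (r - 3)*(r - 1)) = r - 1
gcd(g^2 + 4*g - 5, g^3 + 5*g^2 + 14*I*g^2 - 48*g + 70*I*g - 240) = g + 5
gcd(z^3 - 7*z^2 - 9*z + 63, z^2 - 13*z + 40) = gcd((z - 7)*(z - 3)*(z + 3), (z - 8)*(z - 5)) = 1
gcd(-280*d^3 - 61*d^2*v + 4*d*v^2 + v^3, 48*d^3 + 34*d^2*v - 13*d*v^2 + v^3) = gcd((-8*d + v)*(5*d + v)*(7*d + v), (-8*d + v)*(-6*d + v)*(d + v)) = -8*d + v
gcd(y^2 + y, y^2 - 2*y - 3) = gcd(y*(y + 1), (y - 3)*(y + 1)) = y + 1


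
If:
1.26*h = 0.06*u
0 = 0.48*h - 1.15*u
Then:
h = 0.00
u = 0.00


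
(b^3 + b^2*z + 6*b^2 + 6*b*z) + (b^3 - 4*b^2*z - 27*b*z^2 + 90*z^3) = 2*b^3 - 3*b^2*z + 6*b^2 - 27*b*z^2 + 6*b*z + 90*z^3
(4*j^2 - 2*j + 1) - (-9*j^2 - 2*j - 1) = 13*j^2 + 2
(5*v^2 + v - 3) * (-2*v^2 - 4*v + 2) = -10*v^4 - 22*v^3 + 12*v^2 + 14*v - 6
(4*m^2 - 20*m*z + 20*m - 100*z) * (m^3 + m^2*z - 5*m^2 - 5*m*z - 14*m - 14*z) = 4*m^5 - 16*m^4*z - 20*m^3*z^2 - 156*m^3 + 624*m^2*z - 280*m^2 + 780*m*z^2 + 1120*m*z + 1400*z^2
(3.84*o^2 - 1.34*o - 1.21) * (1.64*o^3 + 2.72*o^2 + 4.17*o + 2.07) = 6.2976*o^5 + 8.2472*o^4 + 10.3836*o^3 - 0.930200000000002*o^2 - 7.8195*o - 2.5047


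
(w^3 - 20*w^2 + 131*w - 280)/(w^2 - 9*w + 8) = (w^2 - 12*w + 35)/(w - 1)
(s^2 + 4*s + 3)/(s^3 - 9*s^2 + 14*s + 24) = (s + 3)/(s^2 - 10*s + 24)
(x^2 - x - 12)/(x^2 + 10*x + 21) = (x - 4)/(x + 7)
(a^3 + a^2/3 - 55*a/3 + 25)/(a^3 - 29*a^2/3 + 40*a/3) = (a^2 + 2*a - 15)/(a*(a - 8))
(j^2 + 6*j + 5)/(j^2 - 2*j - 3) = (j + 5)/(j - 3)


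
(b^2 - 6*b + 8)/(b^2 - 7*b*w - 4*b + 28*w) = (2 - b)/(-b + 7*w)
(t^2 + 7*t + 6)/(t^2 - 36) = (t + 1)/(t - 6)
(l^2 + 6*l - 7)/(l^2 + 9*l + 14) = (l - 1)/(l + 2)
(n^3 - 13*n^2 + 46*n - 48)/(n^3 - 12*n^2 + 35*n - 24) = (n - 2)/(n - 1)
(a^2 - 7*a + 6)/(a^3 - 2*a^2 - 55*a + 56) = (a - 6)/(a^2 - a - 56)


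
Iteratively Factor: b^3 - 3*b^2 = (b)*(b^2 - 3*b) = b^2*(b - 3)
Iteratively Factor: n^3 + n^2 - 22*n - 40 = (n + 4)*(n^2 - 3*n - 10) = (n - 5)*(n + 4)*(n + 2)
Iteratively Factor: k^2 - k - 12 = (k - 4)*(k + 3)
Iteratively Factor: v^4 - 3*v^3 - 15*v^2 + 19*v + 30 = (v - 2)*(v^3 - v^2 - 17*v - 15) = (v - 5)*(v - 2)*(v^2 + 4*v + 3) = (v - 5)*(v - 2)*(v + 1)*(v + 3)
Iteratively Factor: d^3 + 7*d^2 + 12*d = (d + 3)*(d^2 + 4*d) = (d + 3)*(d + 4)*(d)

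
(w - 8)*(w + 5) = w^2 - 3*w - 40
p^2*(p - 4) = p^3 - 4*p^2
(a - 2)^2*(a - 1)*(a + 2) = a^4 - 3*a^3 - 2*a^2 + 12*a - 8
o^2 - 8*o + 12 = (o - 6)*(o - 2)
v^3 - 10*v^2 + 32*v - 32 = (v - 4)^2*(v - 2)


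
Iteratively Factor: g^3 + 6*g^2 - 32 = (g + 4)*(g^2 + 2*g - 8) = (g - 2)*(g + 4)*(g + 4)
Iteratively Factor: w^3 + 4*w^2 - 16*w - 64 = (w + 4)*(w^2 - 16) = (w - 4)*(w + 4)*(w + 4)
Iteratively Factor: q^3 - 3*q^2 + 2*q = (q - 1)*(q^2 - 2*q) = q*(q - 1)*(q - 2)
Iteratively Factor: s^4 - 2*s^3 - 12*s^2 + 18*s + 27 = (s + 3)*(s^3 - 5*s^2 + 3*s + 9) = (s + 1)*(s + 3)*(s^2 - 6*s + 9) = (s - 3)*(s + 1)*(s + 3)*(s - 3)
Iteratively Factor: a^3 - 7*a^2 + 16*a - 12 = (a - 3)*(a^2 - 4*a + 4) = (a - 3)*(a - 2)*(a - 2)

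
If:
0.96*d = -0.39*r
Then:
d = -0.40625*r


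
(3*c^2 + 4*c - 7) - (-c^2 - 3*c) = 4*c^2 + 7*c - 7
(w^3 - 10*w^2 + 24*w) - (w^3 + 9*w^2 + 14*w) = -19*w^2 + 10*w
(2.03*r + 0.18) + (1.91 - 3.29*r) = 2.09 - 1.26*r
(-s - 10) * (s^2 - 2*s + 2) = -s^3 - 8*s^2 + 18*s - 20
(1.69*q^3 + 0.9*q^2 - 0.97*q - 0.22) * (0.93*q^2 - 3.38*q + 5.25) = 1.5717*q^5 - 4.8752*q^4 + 4.9284*q^3 + 7.799*q^2 - 4.3489*q - 1.155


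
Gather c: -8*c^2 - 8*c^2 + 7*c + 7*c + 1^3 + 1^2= -16*c^2 + 14*c + 2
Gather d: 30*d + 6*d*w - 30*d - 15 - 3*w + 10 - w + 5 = 6*d*w - 4*w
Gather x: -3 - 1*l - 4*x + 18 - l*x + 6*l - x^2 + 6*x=5*l - x^2 + x*(2 - l) + 15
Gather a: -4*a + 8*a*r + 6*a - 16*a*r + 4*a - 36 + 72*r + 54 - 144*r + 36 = a*(6 - 8*r) - 72*r + 54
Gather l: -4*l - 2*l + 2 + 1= 3 - 6*l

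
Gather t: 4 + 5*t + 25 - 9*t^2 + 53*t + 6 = -9*t^2 + 58*t + 35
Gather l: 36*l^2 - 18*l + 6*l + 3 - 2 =36*l^2 - 12*l + 1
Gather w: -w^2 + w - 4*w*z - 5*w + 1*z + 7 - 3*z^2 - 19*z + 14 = -w^2 + w*(-4*z - 4) - 3*z^2 - 18*z + 21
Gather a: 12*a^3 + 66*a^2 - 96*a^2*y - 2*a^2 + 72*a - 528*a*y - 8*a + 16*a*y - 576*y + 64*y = 12*a^3 + a^2*(64 - 96*y) + a*(64 - 512*y) - 512*y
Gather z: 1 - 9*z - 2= -9*z - 1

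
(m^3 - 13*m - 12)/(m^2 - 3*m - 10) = (-m^3 + 13*m + 12)/(-m^2 + 3*m + 10)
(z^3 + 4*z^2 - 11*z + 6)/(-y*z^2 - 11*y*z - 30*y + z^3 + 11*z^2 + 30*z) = (-z^2 + 2*z - 1)/(y*z + 5*y - z^2 - 5*z)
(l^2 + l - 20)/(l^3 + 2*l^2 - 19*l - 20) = 1/(l + 1)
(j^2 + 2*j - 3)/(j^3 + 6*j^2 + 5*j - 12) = 1/(j + 4)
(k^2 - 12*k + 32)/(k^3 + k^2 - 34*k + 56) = (k - 8)/(k^2 + 5*k - 14)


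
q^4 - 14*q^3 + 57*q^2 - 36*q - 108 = (q - 6)^2*(q - 3)*(q + 1)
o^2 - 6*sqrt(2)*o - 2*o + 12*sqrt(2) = (o - 2)*(o - 6*sqrt(2))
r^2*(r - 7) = r^3 - 7*r^2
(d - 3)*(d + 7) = d^2 + 4*d - 21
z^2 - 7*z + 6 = (z - 6)*(z - 1)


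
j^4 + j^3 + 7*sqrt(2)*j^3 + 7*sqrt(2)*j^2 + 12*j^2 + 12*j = j*(j + 1)*(j + sqrt(2))*(j + 6*sqrt(2))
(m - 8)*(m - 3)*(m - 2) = m^3 - 13*m^2 + 46*m - 48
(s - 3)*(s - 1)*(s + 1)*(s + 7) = s^4 + 4*s^3 - 22*s^2 - 4*s + 21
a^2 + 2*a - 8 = (a - 2)*(a + 4)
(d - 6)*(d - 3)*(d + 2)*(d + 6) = d^4 - d^3 - 42*d^2 + 36*d + 216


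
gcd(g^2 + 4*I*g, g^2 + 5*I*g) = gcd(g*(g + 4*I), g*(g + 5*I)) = g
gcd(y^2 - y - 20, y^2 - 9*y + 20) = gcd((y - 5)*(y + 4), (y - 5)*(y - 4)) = y - 5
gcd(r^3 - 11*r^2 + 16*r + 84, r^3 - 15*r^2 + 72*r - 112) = r - 7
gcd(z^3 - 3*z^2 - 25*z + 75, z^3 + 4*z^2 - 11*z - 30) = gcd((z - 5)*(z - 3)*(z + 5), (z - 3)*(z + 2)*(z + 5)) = z^2 + 2*z - 15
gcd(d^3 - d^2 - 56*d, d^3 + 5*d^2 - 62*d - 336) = d^2 - d - 56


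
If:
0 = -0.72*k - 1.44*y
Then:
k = -2.0*y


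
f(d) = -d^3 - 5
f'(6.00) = -108.00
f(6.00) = -221.00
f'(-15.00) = -675.00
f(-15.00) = 3370.00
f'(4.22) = -53.43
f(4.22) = -80.15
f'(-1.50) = -6.75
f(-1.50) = -1.62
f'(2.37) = -16.85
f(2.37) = -18.31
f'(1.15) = -3.97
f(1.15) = -6.52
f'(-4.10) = -50.43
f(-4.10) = 63.92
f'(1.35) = -5.47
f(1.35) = -7.46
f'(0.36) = -0.39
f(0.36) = -5.05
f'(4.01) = -48.24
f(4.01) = -69.48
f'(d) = -3*d^2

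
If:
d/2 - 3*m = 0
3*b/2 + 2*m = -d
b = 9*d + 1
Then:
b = 8/89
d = -9/89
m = -3/178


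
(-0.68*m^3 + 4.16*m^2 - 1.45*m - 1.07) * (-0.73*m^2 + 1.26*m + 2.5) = 0.4964*m^5 - 3.8936*m^4 + 4.6001*m^3 + 9.3541*m^2 - 4.9732*m - 2.675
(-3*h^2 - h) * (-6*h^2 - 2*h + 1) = 18*h^4 + 12*h^3 - h^2 - h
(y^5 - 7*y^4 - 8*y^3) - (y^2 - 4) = y^5 - 7*y^4 - 8*y^3 - y^2 + 4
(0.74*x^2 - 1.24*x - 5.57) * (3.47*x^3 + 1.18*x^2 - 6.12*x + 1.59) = 2.5678*x^5 - 3.4296*x^4 - 25.3199*x^3 + 2.1928*x^2 + 32.1168*x - 8.8563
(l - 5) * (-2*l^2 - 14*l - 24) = -2*l^3 - 4*l^2 + 46*l + 120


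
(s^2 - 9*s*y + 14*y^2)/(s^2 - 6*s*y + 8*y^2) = (-s + 7*y)/(-s + 4*y)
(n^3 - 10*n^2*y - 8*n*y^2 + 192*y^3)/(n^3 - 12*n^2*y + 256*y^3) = (-n + 6*y)/(-n + 8*y)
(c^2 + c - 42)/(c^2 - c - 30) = (c + 7)/(c + 5)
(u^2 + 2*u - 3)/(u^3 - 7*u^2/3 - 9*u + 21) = 3*(u - 1)/(3*u^2 - 16*u + 21)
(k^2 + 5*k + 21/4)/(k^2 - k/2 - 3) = (k + 7/2)/(k - 2)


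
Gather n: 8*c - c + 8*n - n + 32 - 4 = 7*c + 7*n + 28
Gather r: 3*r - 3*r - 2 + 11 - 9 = 0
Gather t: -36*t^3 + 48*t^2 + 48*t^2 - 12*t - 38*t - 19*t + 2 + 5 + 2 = -36*t^3 + 96*t^2 - 69*t + 9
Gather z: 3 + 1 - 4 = 0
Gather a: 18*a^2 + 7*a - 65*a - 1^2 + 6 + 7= 18*a^2 - 58*a + 12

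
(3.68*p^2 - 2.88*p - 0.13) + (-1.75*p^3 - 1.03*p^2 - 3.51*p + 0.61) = -1.75*p^3 + 2.65*p^2 - 6.39*p + 0.48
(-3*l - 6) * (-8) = 24*l + 48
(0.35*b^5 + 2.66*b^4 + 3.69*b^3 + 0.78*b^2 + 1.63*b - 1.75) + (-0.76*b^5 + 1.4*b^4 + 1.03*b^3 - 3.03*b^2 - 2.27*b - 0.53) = -0.41*b^5 + 4.06*b^4 + 4.72*b^3 - 2.25*b^2 - 0.64*b - 2.28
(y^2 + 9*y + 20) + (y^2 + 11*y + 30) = 2*y^2 + 20*y + 50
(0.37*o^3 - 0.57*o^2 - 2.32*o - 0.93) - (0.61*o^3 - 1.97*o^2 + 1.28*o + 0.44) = -0.24*o^3 + 1.4*o^2 - 3.6*o - 1.37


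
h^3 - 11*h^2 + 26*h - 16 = (h - 8)*(h - 2)*(h - 1)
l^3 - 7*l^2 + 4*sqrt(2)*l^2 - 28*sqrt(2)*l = l*(l - 7)*(l + 4*sqrt(2))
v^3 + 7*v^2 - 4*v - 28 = (v - 2)*(v + 2)*(v + 7)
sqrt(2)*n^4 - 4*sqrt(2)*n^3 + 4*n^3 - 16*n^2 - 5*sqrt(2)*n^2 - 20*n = n*(n - 5)*(n + 2*sqrt(2))*(sqrt(2)*n + sqrt(2))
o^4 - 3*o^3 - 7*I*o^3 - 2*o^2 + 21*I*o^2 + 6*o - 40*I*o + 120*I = (o - 3)*(o - 5*I)*(o - 4*I)*(o + 2*I)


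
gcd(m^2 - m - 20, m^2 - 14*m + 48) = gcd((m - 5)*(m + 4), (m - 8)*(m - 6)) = 1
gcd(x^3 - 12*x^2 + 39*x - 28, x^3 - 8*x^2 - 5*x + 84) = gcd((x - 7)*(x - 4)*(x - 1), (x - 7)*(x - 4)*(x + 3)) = x^2 - 11*x + 28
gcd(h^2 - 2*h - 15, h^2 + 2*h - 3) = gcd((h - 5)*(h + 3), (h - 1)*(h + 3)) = h + 3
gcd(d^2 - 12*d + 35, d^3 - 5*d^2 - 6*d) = 1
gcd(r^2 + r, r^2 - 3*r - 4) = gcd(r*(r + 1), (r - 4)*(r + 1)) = r + 1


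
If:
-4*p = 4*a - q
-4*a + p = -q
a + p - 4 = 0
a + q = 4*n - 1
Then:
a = 4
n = 21/4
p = 0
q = 16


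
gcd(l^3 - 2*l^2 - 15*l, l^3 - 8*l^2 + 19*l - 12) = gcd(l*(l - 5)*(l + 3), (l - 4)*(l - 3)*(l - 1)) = 1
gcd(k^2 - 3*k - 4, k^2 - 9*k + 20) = k - 4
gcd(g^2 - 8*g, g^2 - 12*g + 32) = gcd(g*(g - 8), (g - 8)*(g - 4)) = g - 8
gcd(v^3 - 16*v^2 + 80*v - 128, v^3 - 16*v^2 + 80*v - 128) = v^3 - 16*v^2 + 80*v - 128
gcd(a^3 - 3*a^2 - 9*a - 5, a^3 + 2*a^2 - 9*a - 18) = 1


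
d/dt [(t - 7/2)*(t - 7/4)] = 2*t - 21/4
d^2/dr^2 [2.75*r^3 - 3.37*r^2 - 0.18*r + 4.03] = 16.5*r - 6.74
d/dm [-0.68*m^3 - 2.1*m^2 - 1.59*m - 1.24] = -2.04*m^2 - 4.2*m - 1.59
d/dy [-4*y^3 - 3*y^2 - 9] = 6*y*(-2*y - 1)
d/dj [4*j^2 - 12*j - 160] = 8*j - 12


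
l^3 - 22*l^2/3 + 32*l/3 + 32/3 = (l - 4)^2*(l + 2/3)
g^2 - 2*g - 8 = (g - 4)*(g + 2)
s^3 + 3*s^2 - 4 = (s - 1)*(s + 2)^2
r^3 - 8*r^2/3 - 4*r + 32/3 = (r - 8/3)*(r - 2)*(r + 2)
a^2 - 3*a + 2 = (a - 2)*(a - 1)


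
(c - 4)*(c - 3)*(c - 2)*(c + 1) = c^4 - 8*c^3 + 17*c^2 + 2*c - 24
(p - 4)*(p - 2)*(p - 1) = p^3 - 7*p^2 + 14*p - 8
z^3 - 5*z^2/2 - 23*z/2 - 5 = (z - 5)*(z + 1/2)*(z + 2)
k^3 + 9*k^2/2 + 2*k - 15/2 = (k - 1)*(k + 5/2)*(k + 3)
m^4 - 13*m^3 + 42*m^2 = m^2*(m - 7)*(m - 6)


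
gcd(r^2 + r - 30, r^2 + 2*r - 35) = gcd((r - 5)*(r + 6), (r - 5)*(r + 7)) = r - 5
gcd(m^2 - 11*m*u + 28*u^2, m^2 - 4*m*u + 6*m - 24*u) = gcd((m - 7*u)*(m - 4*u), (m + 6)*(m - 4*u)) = -m + 4*u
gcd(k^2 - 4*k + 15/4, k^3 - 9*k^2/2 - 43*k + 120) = k - 5/2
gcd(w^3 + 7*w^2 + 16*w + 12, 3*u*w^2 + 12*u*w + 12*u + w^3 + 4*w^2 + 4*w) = w^2 + 4*w + 4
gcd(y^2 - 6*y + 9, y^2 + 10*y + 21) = 1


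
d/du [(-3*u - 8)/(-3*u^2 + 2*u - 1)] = (-9*u^2 - 48*u + 19)/(9*u^4 - 12*u^3 + 10*u^2 - 4*u + 1)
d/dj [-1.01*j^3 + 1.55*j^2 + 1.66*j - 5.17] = -3.03*j^2 + 3.1*j + 1.66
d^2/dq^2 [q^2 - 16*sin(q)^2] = 64*sin(q)^2 - 30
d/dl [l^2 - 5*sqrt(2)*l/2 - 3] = 2*l - 5*sqrt(2)/2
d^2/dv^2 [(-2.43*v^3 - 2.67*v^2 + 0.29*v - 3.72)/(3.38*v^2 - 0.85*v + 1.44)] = (-2.8421709430404e-14*v^4 + 11.427574*v^3 - 159.174144*v^2 + 25.423344*v + 20.473464)/(38.614472*v^6 - 29.13222*v^5 + 56.679558*v^4 - 25.436845*v^3 + 24.147504*v^2 - 5.28768*v + 2.985984)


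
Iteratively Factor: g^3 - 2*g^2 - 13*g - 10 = (g + 1)*(g^2 - 3*g - 10) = (g - 5)*(g + 1)*(g + 2)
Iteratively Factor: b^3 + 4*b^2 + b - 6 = (b + 2)*(b^2 + 2*b - 3) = (b + 2)*(b + 3)*(b - 1)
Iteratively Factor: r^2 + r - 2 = (r + 2)*(r - 1)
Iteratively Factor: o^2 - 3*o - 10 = (o + 2)*(o - 5)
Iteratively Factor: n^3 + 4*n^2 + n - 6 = (n - 1)*(n^2 + 5*n + 6) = (n - 1)*(n + 3)*(n + 2)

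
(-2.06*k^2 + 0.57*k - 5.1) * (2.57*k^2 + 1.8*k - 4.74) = -5.2942*k^4 - 2.2431*k^3 - 2.3166*k^2 - 11.8818*k + 24.174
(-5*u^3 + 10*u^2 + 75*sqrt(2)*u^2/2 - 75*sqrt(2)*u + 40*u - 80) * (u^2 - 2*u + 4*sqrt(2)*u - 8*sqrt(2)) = -5*u^5 + 20*u^4 + 35*sqrt(2)*u^4/2 - 70*sqrt(2)*u^3 + 320*u^3 - 1360*u^2 + 230*sqrt(2)*u^2 - 640*sqrt(2)*u + 1360*u + 640*sqrt(2)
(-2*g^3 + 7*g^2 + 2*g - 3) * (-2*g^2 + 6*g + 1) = 4*g^5 - 26*g^4 + 36*g^3 + 25*g^2 - 16*g - 3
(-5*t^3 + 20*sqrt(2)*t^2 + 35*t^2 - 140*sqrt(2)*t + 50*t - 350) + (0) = -5*t^3 + 20*sqrt(2)*t^2 + 35*t^2 - 140*sqrt(2)*t + 50*t - 350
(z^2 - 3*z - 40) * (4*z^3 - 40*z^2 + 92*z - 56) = 4*z^5 - 52*z^4 + 52*z^3 + 1268*z^2 - 3512*z + 2240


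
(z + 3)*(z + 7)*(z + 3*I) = z^3 + 10*z^2 + 3*I*z^2 + 21*z + 30*I*z + 63*I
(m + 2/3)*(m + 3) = m^2 + 11*m/3 + 2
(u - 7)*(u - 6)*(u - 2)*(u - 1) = u^4 - 16*u^3 + 83*u^2 - 152*u + 84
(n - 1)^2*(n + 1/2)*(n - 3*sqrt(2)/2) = n^4 - 3*sqrt(2)*n^3/2 - 3*n^3/2 + 9*sqrt(2)*n^2/4 + n/2 - 3*sqrt(2)/4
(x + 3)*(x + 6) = x^2 + 9*x + 18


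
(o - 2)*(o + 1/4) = o^2 - 7*o/4 - 1/2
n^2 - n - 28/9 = (n - 7/3)*(n + 4/3)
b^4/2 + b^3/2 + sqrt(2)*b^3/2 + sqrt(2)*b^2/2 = b^2*(b/2 + sqrt(2)/2)*(b + 1)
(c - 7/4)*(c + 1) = c^2 - 3*c/4 - 7/4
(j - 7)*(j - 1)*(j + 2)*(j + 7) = j^4 + j^3 - 51*j^2 - 49*j + 98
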